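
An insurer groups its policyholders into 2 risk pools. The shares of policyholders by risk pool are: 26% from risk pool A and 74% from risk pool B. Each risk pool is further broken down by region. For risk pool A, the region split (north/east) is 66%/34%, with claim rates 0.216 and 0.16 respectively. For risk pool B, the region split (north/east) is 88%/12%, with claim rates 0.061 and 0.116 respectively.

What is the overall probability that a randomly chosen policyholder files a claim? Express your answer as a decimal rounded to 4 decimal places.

P(C|A) = 0.66·0.216 + 0.34·0.16 = 0.14256 + 0.0544 = 0.19696
P(C|B) = 0.88·0.061 + 0.12·0.116 = 0.05368 + 0.01392 = 0.0676
By total probability over the outer partition,
P(C) = 0.26·0.19696 + 0.74·0.0676
      = 0.0512096 + 0.050024 = 0.1012336

0.1012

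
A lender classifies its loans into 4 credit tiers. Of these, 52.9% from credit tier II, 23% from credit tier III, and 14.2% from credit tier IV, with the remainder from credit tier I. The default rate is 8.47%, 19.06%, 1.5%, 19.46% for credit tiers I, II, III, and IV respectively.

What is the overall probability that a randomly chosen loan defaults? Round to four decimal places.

P(D) ≈ 0.1403

P(I) = 1 − (0.529 + 0.23 + 0.142) = 0.099.
P(D) = P(D|I)·P(I) + P(D|II)·P(II) + P(D|III)·P(III) + P(D|IV)·P(IV)
      = 0.0847·0.099 + 0.1906·0.529 + 0.015·0.23 + 0.1946·0.142
      = 0.0083853 + 0.1008274 + 0.00345 + 0.0276332 = 0.1402959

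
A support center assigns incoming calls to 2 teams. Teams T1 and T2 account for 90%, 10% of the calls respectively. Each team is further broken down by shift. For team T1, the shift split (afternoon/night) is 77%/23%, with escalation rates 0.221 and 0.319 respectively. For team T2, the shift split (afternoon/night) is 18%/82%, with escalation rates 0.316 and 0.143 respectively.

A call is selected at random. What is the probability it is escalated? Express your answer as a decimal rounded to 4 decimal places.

0.2366

P(E|T1) = 0.77·0.221 + 0.23·0.319 = 0.17017 + 0.07337 = 0.24354
P(E|T2) = 0.18·0.316 + 0.82·0.143 = 0.05688 + 0.11726 = 0.17414
By total probability over the outer partition,
P(E) = 0.9·0.24354 + 0.1·0.17414
      = 0.219186 + 0.017414 = 0.2366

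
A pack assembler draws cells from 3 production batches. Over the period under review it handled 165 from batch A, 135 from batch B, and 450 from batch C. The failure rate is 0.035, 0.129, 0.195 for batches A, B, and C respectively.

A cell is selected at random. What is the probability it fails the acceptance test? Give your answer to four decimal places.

Total: 165 + 135 + 450 = 750.
P(A) = 165/750 = 0.22. P(B) = 135/750 = 0.18. P(C) = 450/750 = 0.6.
Using total probability over the partition,
P(F) = P(F|A)·P(A) + P(F|B)·P(B) + P(F|C)·P(C)
      = 0.035·0.22 + 0.129·0.18 + 0.195·0.6
      = 0.0077 + 0.02322 + 0.117 = 0.14792

P(F) ≈ 0.1479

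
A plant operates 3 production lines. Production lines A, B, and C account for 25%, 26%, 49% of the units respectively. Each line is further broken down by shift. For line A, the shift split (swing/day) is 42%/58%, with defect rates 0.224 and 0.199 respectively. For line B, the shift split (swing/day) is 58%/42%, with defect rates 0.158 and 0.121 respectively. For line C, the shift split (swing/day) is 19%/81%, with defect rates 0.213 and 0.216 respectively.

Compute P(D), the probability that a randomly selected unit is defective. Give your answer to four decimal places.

0.1950

P(D|A) = 0.42·0.224 + 0.58·0.199 = 0.09408 + 0.11542 = 0.2095
P(D|B) = 0.58·0.158 + 0.42·0.121 = 0.09164 + 0.05082 = 0.14246
P(D|C) = 0.19·0.213 + 0.81·0.216 = 0.04047 + 0.17496 = 0.21543
By total probability over the outer partition,
P(D) = 0.25·0.2095 + 0.26·0.14246 + 0.49·0.21543
      = 0.052375 + 0.0370396 + 0.1055607 = 0.1949753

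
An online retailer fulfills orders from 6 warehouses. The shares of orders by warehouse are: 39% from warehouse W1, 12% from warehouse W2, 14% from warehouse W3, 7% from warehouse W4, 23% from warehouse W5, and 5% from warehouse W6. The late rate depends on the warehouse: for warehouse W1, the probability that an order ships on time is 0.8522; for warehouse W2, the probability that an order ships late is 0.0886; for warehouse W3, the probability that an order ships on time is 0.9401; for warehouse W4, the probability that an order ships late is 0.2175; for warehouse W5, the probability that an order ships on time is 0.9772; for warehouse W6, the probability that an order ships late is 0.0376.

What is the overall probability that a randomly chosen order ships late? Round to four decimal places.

P(L|W1) = 1 − 0.8522 = 0.1478.
P(L|W3) = 1 − 0.9401 = 0.0599.
P(L|W5) = 1 − 0.9772 = 0.0228.
By the law of total probability,
P(L) = P(L|W1)·P(W1) + P(L|W2)·P(W2) + P(L|W3)·P(W3) + P(L|W4)·P(W4) + P(L|W5)·P(W5) + P(L|W6)·P(W6)
      = 0.1478·0.39 + 0.0886·0.12 + 0.0599·0.14 + 0.2175·0.07 + 0.0228·0.23 + 0.0376·0.05
      = 0.057642 + 0.010632 + 0.008386 + 0.015225 + 0.005244 + 0.00188 = 0.099009

P(L) ≈ 0.0990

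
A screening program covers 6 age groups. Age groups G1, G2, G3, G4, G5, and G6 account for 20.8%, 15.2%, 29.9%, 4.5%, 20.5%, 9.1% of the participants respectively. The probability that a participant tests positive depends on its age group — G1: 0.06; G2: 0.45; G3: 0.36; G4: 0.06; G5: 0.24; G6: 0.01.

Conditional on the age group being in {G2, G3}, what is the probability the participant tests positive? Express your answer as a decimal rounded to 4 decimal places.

P(T|S) ≈ 0.3903

Let S = {G2, G3}.
P(S) = 0.152 + 0.299 = 0.451.
P(T ∩ S) = 0.45·0.152 + 0.36·0.299 = 0.0684 + 0.10764 = 0.17604.
P(T | S) = 0.17604 / 0.451 = 0.390333…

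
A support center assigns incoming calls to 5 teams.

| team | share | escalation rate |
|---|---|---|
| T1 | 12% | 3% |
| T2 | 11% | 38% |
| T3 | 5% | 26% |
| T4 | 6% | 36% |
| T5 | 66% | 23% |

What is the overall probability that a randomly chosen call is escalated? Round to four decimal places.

P(E) = P(E|T1)·P(T1) + P(E|T2)·P(T2) + P(E|T3)·P(T3) + P(E|T4)·P(T4) + P(E|T5)·P(T5)
      = 0.03·0.12 + 0.38·0.11 + 0.26·0.05 + 0.36·0.06 + 0.23·0.66
      = 0.0036 + 0.0418 + 0.013 + 0.0216 + 0.1518 = 0.2318

0.2318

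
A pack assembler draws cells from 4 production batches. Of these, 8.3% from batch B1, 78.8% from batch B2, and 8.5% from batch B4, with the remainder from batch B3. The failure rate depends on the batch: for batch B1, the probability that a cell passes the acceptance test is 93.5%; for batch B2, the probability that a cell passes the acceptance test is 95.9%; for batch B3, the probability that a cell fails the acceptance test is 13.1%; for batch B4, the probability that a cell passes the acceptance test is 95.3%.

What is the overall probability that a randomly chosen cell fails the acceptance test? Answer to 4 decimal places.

P(B3) = 1 − (0.083 + 0.788 + 0.085) = 0.044.
P(F|B1) = 1 − 0.935 = 0.065.
P(F|B2) = 1 − 0.959 = 0.041.
P(F|B4) = 1 − 0.953 = 0.047.
Summing over the partition,
P(F) = P(F|B1)·P(B1) + P(F|B2)·P(B2) + P(F|B3)·P(B3) + P(F|B4)·P(B4)
      = 0.065·0.083 + 0.041·0.788 + 0.131·0.044 + 0.047·0.085
      = 0.005395 + 0.032308 + 0.005764 + 0.003995 = 0.047462

0.0475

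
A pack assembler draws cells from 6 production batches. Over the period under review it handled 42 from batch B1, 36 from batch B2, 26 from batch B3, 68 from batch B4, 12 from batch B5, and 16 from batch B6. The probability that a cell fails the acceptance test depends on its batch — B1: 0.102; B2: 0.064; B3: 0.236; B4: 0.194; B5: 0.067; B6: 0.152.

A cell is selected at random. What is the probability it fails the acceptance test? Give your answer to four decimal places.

Total: 42 + 36 + 26 + 68 + 12 + 16 = 200.
P(B1) = 42/200 = 0.21. P(B2) = 36/200 = 0.18. P(B3) = 26/200 = 0.13. P(B4) = 68/200 = 0.34. P(B5) = 12/200 = 0.06. P(B6) = 16/200 = 0.08.
Using total probability over the partition,
P(F) = P(F|B1)·P(B1) + P(F|B2)·P(B2) + P(F|B3)·P(B3) + P(F|B4)·P(B4) + P(F|B5)·P(B5) + P(F|B6)·P(B6)
      = 0.102·0.21 + 0.064·0.18 + 0.236·0.13 + 0.194·0.34 + 0.067·0.06 + 0.152·0.08
      = 0.02142 + 0.01152 + 0.03068 + 0.06596 + 0.00402 + 0.01216 = 0.14576

0.1458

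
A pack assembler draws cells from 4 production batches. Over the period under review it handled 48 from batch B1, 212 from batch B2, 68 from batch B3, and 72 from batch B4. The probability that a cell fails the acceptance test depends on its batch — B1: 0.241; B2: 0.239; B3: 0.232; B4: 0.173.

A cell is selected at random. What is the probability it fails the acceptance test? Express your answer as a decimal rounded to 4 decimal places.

Total: 48 + 212 + 68 + 72 = 400.
P(B1) = 48/400 = 0.12. P(B2) = 212/400 = 0.53. P(B3) = 68/400 = 0.17. P(B4) = 72/400 = 0.18.
P(F) = P(F|B1)·P(B1) + P(F|B2)·P(B2) + P(F|B3)·P(B3) + P(F|B4)·P(B4)
      = 0.241·0.12 + 0.239·0.53 + 0.232·0.17 + 0.173·0.18
      = 0.02892 + 0.12667 + 0.03944 + 0.03114 = 0.22617

P(F) ≈ 0.2262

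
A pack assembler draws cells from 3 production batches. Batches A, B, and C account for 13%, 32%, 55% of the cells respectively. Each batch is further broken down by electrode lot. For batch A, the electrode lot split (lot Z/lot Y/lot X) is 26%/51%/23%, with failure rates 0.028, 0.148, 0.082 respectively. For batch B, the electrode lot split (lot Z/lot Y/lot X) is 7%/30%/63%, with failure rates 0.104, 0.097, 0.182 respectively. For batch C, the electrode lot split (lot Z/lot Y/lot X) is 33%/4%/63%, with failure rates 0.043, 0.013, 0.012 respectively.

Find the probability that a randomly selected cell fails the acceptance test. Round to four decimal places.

P(F) ≈ 0.0738

P(F|A) = 0.26·0.028 + 0.51·0.148 + 0.23·0.082 = 0.00728 + 0.07548 + 0.01886 = 0.10162
P(F|B) = 0.07·0.104 + 0.3·0.097 + 0.63·0.182 = 0.00728 + 0.0291 + 0.11466 = 0.15104
P(F|C) = 0.33·0.043 + 0.04·0.013 + 0.63·0.012 = 0.01419 + 0.00052 + 0.00756 = 0.02227
By total probability over the outer partition,
P(F) = 0.13·0.10162 + 0.32·0.15104 + 0.55·0.02227
      = 0.0132106 + 0.0483328 + 0.0122485 = 0.0737919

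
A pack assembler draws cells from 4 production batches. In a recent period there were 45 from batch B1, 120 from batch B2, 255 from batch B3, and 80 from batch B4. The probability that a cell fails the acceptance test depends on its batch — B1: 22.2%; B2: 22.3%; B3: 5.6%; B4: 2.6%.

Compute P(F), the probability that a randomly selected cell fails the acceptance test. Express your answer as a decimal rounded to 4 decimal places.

0.1062

Total: 45 + 120 + 255 + 80 = 500.
P(B1) = 45/500 = 0.09. P(B2) = 120/500 = 0.24. P(B3) = 255/500 = 0.51. P(B4) = 80/500 = 0.16.
Using total probability over the partition,
P(F) = P(F|B1)·P(B1) + P(F|B2)·P(B2) + P(F|B3)·P(B3) + P(F|B4)·P(B4)
      = 0.222·0.09 + 0.223·0.24 + 0.056·0.51 + 0.026·0.16
      = 0.01998 + 0.05352 + 0.02856 + 0.00416 = 0.10622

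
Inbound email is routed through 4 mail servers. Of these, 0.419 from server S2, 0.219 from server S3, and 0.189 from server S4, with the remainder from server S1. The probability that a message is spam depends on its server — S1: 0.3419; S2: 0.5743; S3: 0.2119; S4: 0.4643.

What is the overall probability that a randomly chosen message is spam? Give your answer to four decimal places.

0.4339

P(S1) = 1 − (0.419 + 0.219 + 0.189) = 0.173.
Summing over the partition,
P(S) = P(S|S1)·P(S1) + P(S|S2)·P(S2) + P(S|S3)·P(S3) + P(S|S4)·P(S4)
      = 0.3419·0.173 + 0.5743·0.419 + 0.2119·0.219 + 0.4643·0.189
      = 0.0591487 + 0.2406317 + 0.0464061 + 0.0877527 = 0.4339392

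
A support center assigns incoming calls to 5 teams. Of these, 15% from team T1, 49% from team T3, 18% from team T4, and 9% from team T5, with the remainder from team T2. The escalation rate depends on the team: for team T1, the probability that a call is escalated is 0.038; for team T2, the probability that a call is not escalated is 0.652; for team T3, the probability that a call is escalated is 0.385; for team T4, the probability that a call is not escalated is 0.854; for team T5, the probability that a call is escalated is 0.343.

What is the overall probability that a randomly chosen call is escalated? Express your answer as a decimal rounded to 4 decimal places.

P(T2) = 1 − (0.15 + 0.49 + 0.18 + 0.09) = 0.09.
P(E|T2) = 1 − 0.652 = 0.348.
P(E|T4) = 1 − 0.854 = 0.146.
P(E) = P(E|T1)·P(T1) + P(E|T2)·P(T2) + P(E|T3)·P(T3) + P(E|T4)·P(T4) + P(E|T5)·P(T5)
      = 0.038·0.15 + 0.348·0.09 + 0.385·0.49 + 0.146·0.18 + 0.343·0.09
      = 0.0057 + 0.03132 + 0.18865 + 0.02628 + 0.03087 = 0.28282

P(E) ≈ 0.2828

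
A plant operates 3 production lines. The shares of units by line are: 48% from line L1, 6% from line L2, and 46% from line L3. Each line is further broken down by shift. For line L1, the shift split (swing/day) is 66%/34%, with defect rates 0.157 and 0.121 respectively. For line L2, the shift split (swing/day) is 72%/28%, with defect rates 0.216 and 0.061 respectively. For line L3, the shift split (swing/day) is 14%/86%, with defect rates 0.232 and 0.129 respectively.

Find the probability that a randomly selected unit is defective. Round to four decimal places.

P(D|L1) = 0.66·0.157 + 0.34·0.121 = 0.10362 + 0.04114 = 0.14476
P(D|L2) = 0.72·0.216 + 0.28·0.061 = 0.15552 + 0.01708 = 0.1726
P(D|L3) = 0.14·0.232 + 0.86·0.129 = 0.03248 + 0.11094 = 0.14342
By total probability over the outer partition,
P(D) = 0.48·0.14476 + 0.06·0.1726 + 0.46·0.14342
      = 0.0694848 + 0.010356 + 0.0659732 = 0.145814

0.1458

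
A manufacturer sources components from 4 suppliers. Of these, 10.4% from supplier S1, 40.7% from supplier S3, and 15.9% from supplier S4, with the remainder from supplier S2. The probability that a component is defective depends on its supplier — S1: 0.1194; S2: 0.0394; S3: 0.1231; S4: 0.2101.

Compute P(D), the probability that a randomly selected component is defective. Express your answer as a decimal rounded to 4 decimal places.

P(S2) = 1 − (0.104 + 0.407 + 0.159) = 0.33.
By the law of total probability,
P(D) = P(D|S1)·P(S1) + P(D|S2)·P(S2) + P(D|S3)·P(S3) + P(D|S4)·P(S4)
      = 0.1194·0.104 + 0.0394·0.33 + 0.1231·0.407 + 0.2101·0.159
      = 0.0124176 + 0.013002 + 0.0501017 + 0.0334059 = 0.1089272

0.1089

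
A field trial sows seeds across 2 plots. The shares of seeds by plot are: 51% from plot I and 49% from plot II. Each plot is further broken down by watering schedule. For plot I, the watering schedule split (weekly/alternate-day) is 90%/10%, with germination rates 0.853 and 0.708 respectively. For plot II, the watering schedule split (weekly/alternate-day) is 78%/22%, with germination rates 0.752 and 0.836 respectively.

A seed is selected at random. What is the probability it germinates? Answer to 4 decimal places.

P(G|I) = 0.9·0.853 + 0.1·0.708 = 0.7677 + 0.0708 = 0.8385
P(G|II) = 0.78·0.752 + 0.22·0.836 = 0.58656 + 0.18392 = 0.77048
By total probability over the outer partition,
P(G) = 0.51·0.8385 + 0.49·0.77048
      = 0.427635 + 0.3775352 = 0.8051702

P(G) ≈ 0.8052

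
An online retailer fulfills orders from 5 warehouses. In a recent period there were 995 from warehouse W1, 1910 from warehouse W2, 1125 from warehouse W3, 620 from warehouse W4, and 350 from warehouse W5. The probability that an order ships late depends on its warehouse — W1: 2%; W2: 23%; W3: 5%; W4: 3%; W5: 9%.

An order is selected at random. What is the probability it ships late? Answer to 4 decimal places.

0.1131

Total: 995 + 1910 + 1125 + 620 + 350 = 5000.
P(W1) = 995/5000 = 0.199. P(W2) = 1910/5000 = 0.382. P(W3) = 1125/5000 = 0.225. P(W4) = 620/5000 = 0.124. P(W5) = 350/5000 = 0.07.
Summing over the partition,
P(L) = P(L|W1)·P(W1) + P(L|W2)·P(W2) + P(L|W3)·P(W3) + P(L|W4)·P(W4) + P(L|W5)·P(W5)
      = 0.02·0.199 + 0.23·0.382 + 0.05·0.225 + 0.03·0.124 + 0.09·0.07
      = 0.00398 + 0.08786 + 0.01125 + 0.00372 + 0.0063 = 0.11311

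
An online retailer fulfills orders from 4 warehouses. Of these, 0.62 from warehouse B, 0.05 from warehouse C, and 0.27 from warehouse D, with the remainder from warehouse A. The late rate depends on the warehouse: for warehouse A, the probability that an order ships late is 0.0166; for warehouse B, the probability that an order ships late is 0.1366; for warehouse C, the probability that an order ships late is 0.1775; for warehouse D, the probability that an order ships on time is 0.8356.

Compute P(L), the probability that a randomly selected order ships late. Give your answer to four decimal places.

P(A) = 1 − (0.62 + 0.05 + 0.27) = 0.06.
P(L|D) = 1 − 0.8356 = 0.1644.
P(L) = P(L|A)·P(A) + P(L|B)·P(B) + P(L|C)·P(C) + P(L|D)·P(D)
      = 0.0166·0.06 + 0.1366·0.62 + 0.1775·0.05 + 0.1644·0.27
      = 0.000996 + 0.084692 + 0.008875 + 0.044388 = 0.138951

P(L) ≈ 0.1390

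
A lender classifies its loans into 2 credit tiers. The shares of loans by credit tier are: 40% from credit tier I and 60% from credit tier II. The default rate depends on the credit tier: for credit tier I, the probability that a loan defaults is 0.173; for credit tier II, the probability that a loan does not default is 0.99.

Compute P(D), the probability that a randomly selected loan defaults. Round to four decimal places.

P(D|II) = 1 − 0.99 = 0.01.
P(D) = P(D|I)·P(I) + P(D|II)·P(II)
      = 0.173·0.4 + 0.01·0.6
      = 0.0692 + 0.006 = 0.0752

P(D) ≈ 0.0752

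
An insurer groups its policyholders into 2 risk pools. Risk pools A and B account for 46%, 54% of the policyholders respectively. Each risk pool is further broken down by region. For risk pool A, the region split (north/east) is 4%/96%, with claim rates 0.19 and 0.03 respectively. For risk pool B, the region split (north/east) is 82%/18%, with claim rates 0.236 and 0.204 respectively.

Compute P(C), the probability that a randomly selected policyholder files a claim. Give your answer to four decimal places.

0.1411

P(C|A) = 0.04·0.19 + 0.96·0.03 = 0.0076 + 0.0288 = 0.0364
P(C|B) = 0.82·0.236 + 0.18·0.204 = 0.19352 + 0.03672 = 0.23024
Then overall,
P(C) = 0.46·0.0364 + 0.54·0.23024
      = 0.016744 + 0.1243296 = 0.1410736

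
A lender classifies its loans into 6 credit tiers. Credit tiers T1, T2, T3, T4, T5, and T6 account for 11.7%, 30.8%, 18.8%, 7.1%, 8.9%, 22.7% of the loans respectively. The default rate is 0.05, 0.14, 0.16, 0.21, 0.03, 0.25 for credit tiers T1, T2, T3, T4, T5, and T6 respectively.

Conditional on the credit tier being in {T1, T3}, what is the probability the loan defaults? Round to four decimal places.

Let S = {T1, T3}.
P(S) = 0.117 + 0.188 = 0.305.
P(D ∩ S) = 0.05·0.117 + 0.16·0.188 = 0.00585 + 0.03008 = 0.03593.
P(D | S) = 0.03593 / 0.305 = 0.117803…

0.1178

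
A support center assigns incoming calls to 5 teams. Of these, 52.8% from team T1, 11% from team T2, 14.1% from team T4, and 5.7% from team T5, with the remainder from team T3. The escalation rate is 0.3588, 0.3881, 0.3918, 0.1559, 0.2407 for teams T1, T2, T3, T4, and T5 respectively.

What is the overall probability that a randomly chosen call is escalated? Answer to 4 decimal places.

P(E) ≈ 0.3321

P(T3) = 1 − (0.528 + 0.11 + 0.141 + 0.057) = 0.164.
P(E) = P(E|T1)·P(T1) + P(E|T2)·P(T2) + P(E|T3)·P(T3) + P(E|T4)·P(T4) + P(E|T5)·P(T5)
      = 0.3588·0.528 + 0.3881·0.11 + 0.3918·0.164 + 0.1559·0.141 + 0.2407·0.057
      = 0.1894464 + 0.042691 + 0.0642552 + 0.0219819 + 0.0137199 = 0.3320944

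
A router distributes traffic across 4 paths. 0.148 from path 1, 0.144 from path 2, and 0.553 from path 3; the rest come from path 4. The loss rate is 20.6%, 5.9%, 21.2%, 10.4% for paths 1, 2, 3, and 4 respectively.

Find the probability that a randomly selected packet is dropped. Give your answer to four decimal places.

0.1723

P(4) = 1 − (0.148 + 0.144 + 0.553) = 0.155.
P(L) = P(L|1)·P(1) + P(L|2)·P(2) + P(L|3)·P(3) + P(L|4)·P(4)
      = 0.206·0.148 + 0.059·0.144 + 0.212·0.553 + 0.104·0.155
      = 0.030488 + 0.008496 + 0.117236 + 0.01612 = 0.17234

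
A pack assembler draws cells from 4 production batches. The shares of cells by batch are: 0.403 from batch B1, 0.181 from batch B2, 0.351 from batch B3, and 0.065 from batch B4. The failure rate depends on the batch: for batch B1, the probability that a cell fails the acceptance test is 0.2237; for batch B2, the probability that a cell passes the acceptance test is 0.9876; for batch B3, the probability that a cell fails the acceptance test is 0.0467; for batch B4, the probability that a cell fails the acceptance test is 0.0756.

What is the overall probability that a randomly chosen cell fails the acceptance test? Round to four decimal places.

P(F|B2) = 1 − 0.9876 = 0.0124.
Using total probability over the partition,
P(F) = P(F|B1)·P(B1) + P(F|B2)·P(B2) + P(F|B3)·P(B3) + P(F|B4)·P(B4)
      = 0.2237·0.403 + 0.0124·0.181 + 0.0467·0.351 + 0.0756·0.065
      = 0.0901511 + 0.0022444 + 0.0163917 + 0.004914 = 0.1137012

P(F) ≈ 0.1137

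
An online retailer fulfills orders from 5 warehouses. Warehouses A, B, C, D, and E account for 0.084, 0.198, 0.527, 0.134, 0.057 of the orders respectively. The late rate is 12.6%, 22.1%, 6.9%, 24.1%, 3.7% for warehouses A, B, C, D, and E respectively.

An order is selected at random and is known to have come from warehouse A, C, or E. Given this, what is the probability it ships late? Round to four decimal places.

Let S = {A, C, E}.
P(S) = 0.084 + 0.527 + 0.057 = 0.668.
P(L ∩ S) = 0.126·0.084 + 0.069·0.527 + 0.037·0.057 = 0.010584 + 0.036363 + 0.002109 = 0.049056.
P(L | S) = 0.049056 / 0.668 = 0.073437…

P(L|S) ≈ 0.0734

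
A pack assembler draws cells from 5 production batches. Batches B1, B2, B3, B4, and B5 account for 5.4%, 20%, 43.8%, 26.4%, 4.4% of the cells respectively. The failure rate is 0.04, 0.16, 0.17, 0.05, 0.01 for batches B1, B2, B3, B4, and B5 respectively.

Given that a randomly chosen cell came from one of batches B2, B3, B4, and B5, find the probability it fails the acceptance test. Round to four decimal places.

P(F|S) ≈ 0.1270

Let S = {B2, B3, B4, B5}.
P(S) = 0.2 + 0.438 + 0.264 + 0.044 = 0.946.
P(F ∩ S) = 0.16·0.2 + 0.17·0.438 + 0.05·0.264 + 0.01·0.044 = 0.032 + 0.07446 + 0.0132 + 0.00044 = 0.1201.
P(F | S) = 0.1201 / 0.946 = 0.126956…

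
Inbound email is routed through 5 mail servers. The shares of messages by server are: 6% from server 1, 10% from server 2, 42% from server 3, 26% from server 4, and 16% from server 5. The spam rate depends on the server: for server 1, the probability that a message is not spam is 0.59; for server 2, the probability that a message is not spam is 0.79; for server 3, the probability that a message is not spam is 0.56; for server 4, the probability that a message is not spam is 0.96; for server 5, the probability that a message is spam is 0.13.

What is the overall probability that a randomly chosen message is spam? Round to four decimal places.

P(S|1) = 1 − 0.59 = 0.41.
P(S|2) = 1 − 0.79 = 0.21.
P(S|3) = 1 − 0.56 = 0.44.
P(S|4) = 1 − 0.96 = 0.04.
P(S) = P(S|1)·P(1) + P(S|2)·P(2) + P(S|3)·P(3) + P(S|4)·P(4) + P(S|5)·P(5)
      = 0.41·0.06 + 0.21·0.1 + 0.44·0.42 + 0.04·0.26 + 0.13·0.16
      = 0.0246 + 0.021 + 0.1848 + 0.0104 + 0.0208 = 0.2616

P(S) ≈ 0.2616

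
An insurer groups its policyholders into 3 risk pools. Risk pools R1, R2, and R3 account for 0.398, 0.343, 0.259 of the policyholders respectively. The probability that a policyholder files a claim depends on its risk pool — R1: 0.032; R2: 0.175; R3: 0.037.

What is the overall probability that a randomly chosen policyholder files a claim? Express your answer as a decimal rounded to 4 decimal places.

P(C) ≈ 0.0823

Using total probability over the partition,
P(C) = P(C|R1)·P(R1) + P(C|R2)·P(R2) + P(C|R3)·P(R3)
      = 0.032·0.398 + 0.175·0.343 + 0.037·0.259
      = 0.012736 + 0.060025 + 0.009583 = 0.082344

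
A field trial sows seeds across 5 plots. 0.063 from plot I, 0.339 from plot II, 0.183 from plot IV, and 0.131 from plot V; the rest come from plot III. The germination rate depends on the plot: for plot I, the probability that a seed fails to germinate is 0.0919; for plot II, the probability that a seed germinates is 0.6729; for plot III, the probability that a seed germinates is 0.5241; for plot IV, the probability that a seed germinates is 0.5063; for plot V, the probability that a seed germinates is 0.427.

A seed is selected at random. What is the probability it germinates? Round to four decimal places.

P(III) = 1 − (0.063 + 0.339 + 0.183 + 0.131) = 0.284.
P(G|I) = 1 − 0.0919 = 0.9081.
By the law of total probability,
P(G) = P(G|I)·P(I) + P(G|II)·P(II) + P(G|III)·P(III) + P(G|IV)·P(IV) + P(G|V)·P(V)
      = 0.9081·0.063 + 0.6729·0.339 + 0.5241·0.284 + 0.5063·0.183 + 0.427·0.131
      = 0.0572103 + 0.2281131 + 0.1488444 + 0.0926529 + 0.055937 = 0.5827577

0.5828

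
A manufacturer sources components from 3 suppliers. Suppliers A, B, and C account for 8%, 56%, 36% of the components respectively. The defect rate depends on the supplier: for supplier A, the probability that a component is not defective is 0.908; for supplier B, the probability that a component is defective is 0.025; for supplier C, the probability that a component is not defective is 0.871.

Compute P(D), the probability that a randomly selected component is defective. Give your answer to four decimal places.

P(D|A) = 1 − 0.908 = 0.092.
P(D|C) = 1 − 0.871 = 0.129.
By the law of total probability,
P(D) = P(D|A)·P(A) + P(D|B)·P(B) + P(D|C)·P(C)
      = 0.092·0.08 + 0.025·0.56 + 0.129·0.36
      = 0.00736 + 0.014 + 0.04644 = 0.0678

P(D) ≈ 0.0678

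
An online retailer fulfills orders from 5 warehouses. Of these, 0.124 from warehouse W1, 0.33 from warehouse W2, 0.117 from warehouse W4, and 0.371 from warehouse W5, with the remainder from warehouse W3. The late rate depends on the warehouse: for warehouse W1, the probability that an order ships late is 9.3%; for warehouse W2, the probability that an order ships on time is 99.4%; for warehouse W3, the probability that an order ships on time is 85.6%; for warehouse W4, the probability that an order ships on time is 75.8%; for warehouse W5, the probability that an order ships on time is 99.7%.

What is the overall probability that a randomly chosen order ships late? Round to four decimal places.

P(W3) = 1 − (0.124 + 0.33 + 0.117 + 0.371) = 0.058.
P(L|W2) = 1 − 0.994 = 0.006.
P(L|W3) = 1 − 0.856 = 0.144.
P(L|W4) = 1 − 0.758 = 0.242.
P(L|W5) = 1 − 0.997 = 0.003.
P(L) = P(L|W1)·P(W1) + P(L|W2)·P(W2) + P(L|W3)·P(W3) + P(L|W4)·P(W4) + P(L|W5)·P(W5)
      = 0.093·0.124 + 0.006·0.33 + 0.144·0.058 + 0.242·0.117 + 0.003·0.371
      = 0.011532 + 0.00198 + 0.008352 + 0.028314 + 0.001113 = 0.051291

0.0513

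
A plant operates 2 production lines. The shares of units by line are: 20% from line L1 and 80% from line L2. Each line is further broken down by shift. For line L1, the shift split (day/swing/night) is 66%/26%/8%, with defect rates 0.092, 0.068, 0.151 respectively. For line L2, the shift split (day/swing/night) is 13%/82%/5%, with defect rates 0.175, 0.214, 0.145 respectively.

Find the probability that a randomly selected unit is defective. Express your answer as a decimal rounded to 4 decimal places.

0.1825

P(D|L1) = 0.66·0.092 + 0.26·0.068 + 0.08·0.151 = 0.06072 + 0.01768 + 0.01208 = 0.09048
P(D|L2) = 0.13·0.175 + 0.82·0.214 + 0.05·0.145 = 0.02275 + 0.17548 + 0.00725 = 0.20548
By total probability over the outer partition,
P(D) = 0.2·0.09048 + 0.8·0.20548
      = 0.018096 + 0.164384 = 0.18248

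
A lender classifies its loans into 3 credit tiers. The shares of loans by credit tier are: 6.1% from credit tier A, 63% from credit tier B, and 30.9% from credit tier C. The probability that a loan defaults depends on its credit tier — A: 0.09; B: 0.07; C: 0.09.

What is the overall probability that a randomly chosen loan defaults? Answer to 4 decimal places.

0.0774

By the law of total probability,
P(D) = P(D|A)·P(A) + P(D|B)·P(B) + P(D|C)·P(C)
      = 0.09·0.061 + 0.07·0.63 + 0.09·0.309
      = 0.00549 + 0.0441 + 0.02781 = 0.0774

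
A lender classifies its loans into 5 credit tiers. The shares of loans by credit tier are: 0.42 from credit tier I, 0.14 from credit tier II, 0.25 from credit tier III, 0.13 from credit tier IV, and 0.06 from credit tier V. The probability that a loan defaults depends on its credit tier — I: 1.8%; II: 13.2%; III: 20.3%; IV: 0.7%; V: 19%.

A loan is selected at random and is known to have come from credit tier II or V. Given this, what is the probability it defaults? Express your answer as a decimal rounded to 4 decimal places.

0.1494

Let S = {II, V}.
P(S) = 0.14 + 0.06 = 0.2.
P(D ∩ S) = 0.132·0.14 + 0.19·0.06 = 0.01848 + 0.0114 = 0.02988.
P(D | S) = 0.02988 / 0.2 = 0.149400…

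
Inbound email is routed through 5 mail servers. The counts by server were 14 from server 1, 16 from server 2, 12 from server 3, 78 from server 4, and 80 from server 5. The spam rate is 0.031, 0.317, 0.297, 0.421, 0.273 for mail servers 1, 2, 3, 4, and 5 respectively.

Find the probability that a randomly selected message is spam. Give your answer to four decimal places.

Total: 14 + 16 + 12 + 78 + 80 = 200.
P(1) = 14/200 = 0.07. P(2) = 16/200 = 0.08. P(3) = 12/200 = 0.06. P(4) = 78/200 = 0.39. P(5) = 80/200 = 0.4.
P(S) = P(S|1)·P(1) + P(S|2)·P(2) + P(S|3)·P(3) + P(S|4)·P(4) + P(S|5)·P(5)
      = 0.031·0.07 + 0.317·0.08 + 0.297·0.06 + 0.421·0.39 + 0.273·0.4
      = 0.00217 + 0.02536 + 0.01782 + 0.16419 + 0.1092 = 0.31874

P(S) ≈ 0.3187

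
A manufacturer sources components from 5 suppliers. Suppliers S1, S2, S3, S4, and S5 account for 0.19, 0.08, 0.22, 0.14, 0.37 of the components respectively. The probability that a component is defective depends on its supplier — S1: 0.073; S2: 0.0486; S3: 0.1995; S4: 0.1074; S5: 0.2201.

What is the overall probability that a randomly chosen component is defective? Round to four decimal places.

0.1581

Summing over the partition,
P(D) = P(D|S1)·P(S1) + P(D|S2)·P(S2) + P(D|S3)·P(S3) + P(D|S4)·P(S4) + P(D|S5)·P(S5)
      = 0.073·0.19 + 0.0486·0.08 + 0.1995·0.22 + 0.1074·0.14 + 0.2201·0.37
      = 0.01387 + 0.003888 + 0.04389 + 0.015036 + 0.081437 = 0.158121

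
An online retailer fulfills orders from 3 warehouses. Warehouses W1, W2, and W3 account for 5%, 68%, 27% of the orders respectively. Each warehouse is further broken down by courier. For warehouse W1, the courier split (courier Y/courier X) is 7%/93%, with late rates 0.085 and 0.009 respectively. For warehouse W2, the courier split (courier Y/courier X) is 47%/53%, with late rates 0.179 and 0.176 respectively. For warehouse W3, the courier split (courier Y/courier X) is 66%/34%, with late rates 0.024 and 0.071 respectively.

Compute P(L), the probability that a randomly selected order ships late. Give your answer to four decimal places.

P(L|W1) = 0.07·0.085 + 0.93·0.009 = 0.00595 + 0.00837 = 0.01432
P(L|W2) = 0.47·0.179 + 0.53·0.176 = 0.08413 + 0.09328 = 0.17741
P(L|W3) = 0.66·0.024 + 0.34·0.071 = 0.01584 + 0.02414 = 0.03998
Then overall,
P(L) = 0.05·0.01432 + 0.68·0.17741 + 0.27·0.03998
      = 0.000716 + 0.1206388 + 0.0107946 = 0.1321494

0.1321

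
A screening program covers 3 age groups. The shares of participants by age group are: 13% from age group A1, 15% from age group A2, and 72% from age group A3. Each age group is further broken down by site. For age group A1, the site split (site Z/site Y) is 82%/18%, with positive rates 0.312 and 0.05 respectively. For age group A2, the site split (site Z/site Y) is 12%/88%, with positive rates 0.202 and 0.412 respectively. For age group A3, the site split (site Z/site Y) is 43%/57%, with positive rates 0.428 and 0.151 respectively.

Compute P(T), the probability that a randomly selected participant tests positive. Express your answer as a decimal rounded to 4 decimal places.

P(T) ≈ 0.2869

P(T|A1) = 0.82·0.312 + 0.18·0.05 = 0.25584 + 0.009 = 0.26484
P(T|A2) = 0.12·0.202 + 0.88·0.412 = 0.02424 + 0.36256 = 0.3868
P(T|A3) = 0.43·0.428 + 0.57·0.151 = 0.18404 + 0.08607 = 0.27011
By total probability over the outer partition,
P(T) = 0.13·0.26484 + 0.15·0.3868 + 0.72·0.27011
      = 0.0344292 + 0.05802 + 0.1944792 = 0.2869284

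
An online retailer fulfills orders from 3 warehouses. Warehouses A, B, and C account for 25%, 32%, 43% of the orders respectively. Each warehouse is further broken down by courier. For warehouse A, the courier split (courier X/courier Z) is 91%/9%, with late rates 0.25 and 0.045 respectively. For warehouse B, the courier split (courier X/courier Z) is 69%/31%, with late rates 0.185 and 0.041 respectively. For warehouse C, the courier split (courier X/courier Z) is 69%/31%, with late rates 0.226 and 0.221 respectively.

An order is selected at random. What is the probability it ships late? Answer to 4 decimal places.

P(L|A) = 0.91·0.25 + 0.09·0.045 = 0.2275 + 0.00405 = 0.23155
P(L|B) = 0.69·0.185 + 0.31·0.041 = 0.12765 + 0.01271 = 0.14036
P(L|C) = 0.69·0.226 + 0.31·0.221 = 0.15594 + 0.06851 = 0.22445
Then overall,
P(L) = 0.25·0.23155 + 0.32·0.14036 + 0.43·0.22445
      = 0.0578875 + 0.0449152 + 0.0965135 = 0.1993162

0.1993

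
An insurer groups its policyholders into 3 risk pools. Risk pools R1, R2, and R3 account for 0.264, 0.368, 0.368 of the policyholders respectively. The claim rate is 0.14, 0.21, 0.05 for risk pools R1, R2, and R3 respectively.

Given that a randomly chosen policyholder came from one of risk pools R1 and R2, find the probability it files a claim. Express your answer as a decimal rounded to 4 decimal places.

Let S = {R1, R2}.
P(S) = 0.264 + 0.368 = 0.632.
P(C ∩ S) = 0.14·0.264 + 0.21·0.368 = 0.03696 + 0.07728 = 0.11424.
P(C | S) = 0.11424 / 0.632 = 0.180759…

0.1808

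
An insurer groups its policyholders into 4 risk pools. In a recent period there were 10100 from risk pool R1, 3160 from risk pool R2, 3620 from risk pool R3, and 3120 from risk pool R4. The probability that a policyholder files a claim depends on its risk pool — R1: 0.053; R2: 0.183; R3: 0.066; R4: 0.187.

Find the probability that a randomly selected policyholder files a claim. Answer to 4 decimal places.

Total: 10100 + 3160 + 3620 + 3120 = 20000.
P(R1) = 10100/20000 = 0.505. P(R2) = 3160/20000 = 0.158. P(R3) = 3620/20000 = 0.181. P(R4) = 3120/20000 = 0.156.
P(C) = P(C|R1)·P(R1) + P(C|R2)·P(R2) + P(C|R3)·P(R3) + P(C|R4)·P(R4)
      = 0.053·0.505 + 0.183·0.158 + 0.066·0.181 + 0.187·0.156
      = 0.026765 + 0.028914 + 0.011946 + 0.029172 = 0.096797

P(C) ≈ 0.0968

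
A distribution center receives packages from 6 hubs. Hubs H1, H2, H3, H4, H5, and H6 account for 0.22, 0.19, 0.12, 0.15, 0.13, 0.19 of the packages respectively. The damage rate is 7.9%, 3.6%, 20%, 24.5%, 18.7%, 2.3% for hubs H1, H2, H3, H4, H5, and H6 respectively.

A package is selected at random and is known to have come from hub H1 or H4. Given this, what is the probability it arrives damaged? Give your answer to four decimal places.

0.1463

Let S = {H1, H4}.
P(S) = 0.22 + 0.15 = 0.37.
P(D ∩ S) = 0.079·0.22 + 0.245·0.15 = 0.01738 + 0.03675 = 0.05413.
P(D | S) = 0.05413 / 0.37 = 0.146297…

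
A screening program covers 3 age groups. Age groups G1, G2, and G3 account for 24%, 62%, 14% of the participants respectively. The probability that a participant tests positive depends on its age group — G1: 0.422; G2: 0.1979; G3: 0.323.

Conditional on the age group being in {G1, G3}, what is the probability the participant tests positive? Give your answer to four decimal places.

Let S = {G1, G3}.
P(S) = 0.24 + 0.14 = 0.38.
P(T ∩ S) = 0.422·0.24 + 0.323·0.14 = 0.10128 + 0.04522 = 0.1465.
P(T | S) = 0.1465 / 0.38 = 0.385526…

0.3855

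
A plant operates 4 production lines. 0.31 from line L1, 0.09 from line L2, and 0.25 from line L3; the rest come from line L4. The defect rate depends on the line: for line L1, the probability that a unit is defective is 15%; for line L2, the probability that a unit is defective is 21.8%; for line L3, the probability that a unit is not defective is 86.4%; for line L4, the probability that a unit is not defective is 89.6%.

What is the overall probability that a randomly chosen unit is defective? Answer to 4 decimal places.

0.1365

P(L4) = 1 − (0.31 + 0.09 + 0.25) = 0.35.
P(D|L3) = 1 − 0.864 = 0.136.
P(D|L4) = 1 − 0.896 = 0.104.
Summing over the partition,
P(D) = P(D|L1)·P(L1) + P(D|L2)·P(L2) + P(D|L3)·P(L3) + P(D|L4)·P(L4)
      = 0.15·0.31 + 0.218·0.09 + 0.136·0.25 + 0.104·0.35
      = 0.0465 + 0.01962 + 0.034 + 0.0364 = 0.13652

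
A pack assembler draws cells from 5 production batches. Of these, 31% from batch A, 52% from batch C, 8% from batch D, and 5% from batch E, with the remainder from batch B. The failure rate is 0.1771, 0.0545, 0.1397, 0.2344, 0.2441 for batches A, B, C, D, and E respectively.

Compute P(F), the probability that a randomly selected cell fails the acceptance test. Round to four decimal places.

0.1607

P(B) = 1 − (0.31 + 0.52 + 0.08 + 0.05) = 0.04.
P(F) = P(F|A)·P(A) + P(F|B)·P(B) + P(F|C)·P(C) + P(F|D)·P(D) + P(F|E)·P(E)
      = 0.1771·0.31 + 0.0545·0.04 + 0.1397·0.52 + 0.2344·0.08 + 0.2441·0.05
      = 0.054901 + 0.00218 + 0.072644 + 0.018752 + 0.012205 = 0.160682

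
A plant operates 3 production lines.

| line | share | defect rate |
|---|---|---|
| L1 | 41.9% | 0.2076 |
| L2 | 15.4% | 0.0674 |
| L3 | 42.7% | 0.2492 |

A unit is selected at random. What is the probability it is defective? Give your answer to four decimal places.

P(D) = P(D|L1)·P(L1) + P(D|L2)·P(L2) + P(D|L3)·P(L3)
      = 0.2076·0.419 + 0.0674·0.154 + 0.2492·0.427
      = 0.0869844 + 0.0103796 + 0.1064084 = 0.2037724

0.2038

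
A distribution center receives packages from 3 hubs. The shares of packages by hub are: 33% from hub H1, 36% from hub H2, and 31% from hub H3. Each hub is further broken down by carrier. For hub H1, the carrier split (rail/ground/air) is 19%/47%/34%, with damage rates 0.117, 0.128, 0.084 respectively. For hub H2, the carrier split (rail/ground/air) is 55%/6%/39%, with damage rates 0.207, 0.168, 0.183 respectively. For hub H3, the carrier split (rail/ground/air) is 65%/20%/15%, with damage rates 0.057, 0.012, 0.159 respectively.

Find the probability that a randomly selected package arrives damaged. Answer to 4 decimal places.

P(D|H1) = 0.19·0.117 + 0.47·0.128 + 0.34·0.084 = 0.02223 + 0.06016 + 0.02856 = 0.11095
P(D|H2) = 0.55·0.207 + 0.06·0.168 + 0.39·0.183 = 0.11385 + 0.01008 + 0.07137 = 0.1953
P(D|H3) = 0.65·0.057 + 0.2·0.012 + 0.15·0.159 = 0.03705 + 0.0024 + 0.02385 = 0.0633
Then overall,
P(D) = 0.33·0.11095 + 0.36·0.1953 + 0.31·0.0633
      = 0.0366135 + 0.070308 + 0.019623 = 0.1265445

P(D) ≈ 0.1265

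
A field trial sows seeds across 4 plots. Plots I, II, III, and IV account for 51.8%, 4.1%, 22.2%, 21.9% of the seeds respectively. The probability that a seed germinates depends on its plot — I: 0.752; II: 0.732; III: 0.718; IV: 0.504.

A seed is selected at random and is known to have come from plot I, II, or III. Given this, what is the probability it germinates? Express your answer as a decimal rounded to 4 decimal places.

Let S = {I, II, III}.
P(S) = 0.518 + 0.041 + 0.222 = 0.781.
P(G ∩ S) = 0.752·0.518 + 0.732·0.041 + 0.718·0.222 = 0.389536 + 0.030012 + 0.159396 = 0.578944.
P(G | S) = 0.578944 / 0.781 = 0.741286…

0.7413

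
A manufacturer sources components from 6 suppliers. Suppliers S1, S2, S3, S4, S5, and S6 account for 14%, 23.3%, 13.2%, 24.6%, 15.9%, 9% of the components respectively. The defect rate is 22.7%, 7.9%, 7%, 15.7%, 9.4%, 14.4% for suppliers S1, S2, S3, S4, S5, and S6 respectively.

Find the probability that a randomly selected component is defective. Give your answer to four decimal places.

By the law of total probability,
P(D) = P(D|S1)·P(S1) + P(D|S2)·P(S2) + P(D|S3)·P(S3) + P(D|S4)·P(S4) + P(D|S5)·P(S5) + P(D|S6)·P(S6)
      = 0.227·0.14 + 0.079·0.233 + 0.07·0.132 + 0.157·0.246 + 0.094·0.159 + 0.144·0.09
      = 0.03178 + 0.018407 + 0.00924 + 0.038622 + 0.014946 + 0.01296 = 0.125955

P(D) ≈ 0.1260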